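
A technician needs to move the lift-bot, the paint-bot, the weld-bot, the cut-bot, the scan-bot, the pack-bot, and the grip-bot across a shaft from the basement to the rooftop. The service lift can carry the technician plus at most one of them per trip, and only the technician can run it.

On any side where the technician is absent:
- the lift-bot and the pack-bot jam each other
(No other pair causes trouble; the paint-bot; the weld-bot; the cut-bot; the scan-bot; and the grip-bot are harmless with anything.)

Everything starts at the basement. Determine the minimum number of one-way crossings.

13

Counting alone: the technician can take at most 1 across per trip to the rooftop, so moving all 7 needs at least 7 loaded trips out, with a return between consecutive ones — at least 13 crossings.
The plan below uses exactly 13 crossings, so it is optimal:
1. Technician goes to the rooftop with the lift-bot.
2. Technician goes back to the basement alone.
3. Technician goes to the rooftop with the paint-bot.
4. Technician goes back to the basement alone.
5. Technician goes to the rooftop with the weld-bot.
6. Technician goes back to the basement alone.
7. Technician goes to the rooftop with the cut-bot.
8. Technician goes back to the basement alone.
9. Technician goes to the rooftop with the scan-bot.
10. Technician goes back to the basement alone.
11. Technician goes to the rooftop with the grip-bot.
12. Technician goes back to the basement alone.
13. Technician goes to the rooftop with the pack-bot.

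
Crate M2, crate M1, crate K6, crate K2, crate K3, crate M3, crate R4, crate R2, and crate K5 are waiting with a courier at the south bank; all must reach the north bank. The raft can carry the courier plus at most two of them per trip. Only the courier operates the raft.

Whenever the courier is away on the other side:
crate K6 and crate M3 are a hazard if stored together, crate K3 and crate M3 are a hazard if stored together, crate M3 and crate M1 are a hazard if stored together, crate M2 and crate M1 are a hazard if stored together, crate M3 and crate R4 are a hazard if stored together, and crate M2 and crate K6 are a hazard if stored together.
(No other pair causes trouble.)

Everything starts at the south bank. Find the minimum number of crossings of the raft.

Counting alone: the courier can take at most 2 across per trip to the north bank, so moving all 9 needs at least 5 loaded trips out, with a return between consecutive ones — at least 9 crossings.
The safety rule pushes this higher. Following every safe sequence of crossings, the most of the 9 that can be at the north bank as the raft arrives there on crossing 9 is 8 — never all 9.
So no plan with fewer than 11 crossings exists, and this one achieves 11:
1. Courier goes to the north bank with crate M2 and crate M3.  [the south bank: crate K2, crate K3, crate K5, crate K6, crate M1, crate R2, crate R4 | the north bank: crate M2, crate M3]
2. Courier goes back to the south bank alone.  [the south bank: crate K2, crate K3, crate K5, crate K6, crate M1, crate R2, crate R4 | the north bank: crate M2, crate M3]
3. Courier goes to the north bank with crate K2.  [the south bank: crate K3, crate K5, crate K6, crate M1, crate R2, crate R4 | the north bank: crate K2, crate M2, crate M3]
4. Courier goes back to the south bank alone.  [the south bank: crate K3, crate K5, crate K6, crate M1, crate R2, crate R4 | the north bank: crate K2, crate M2, crate M3]
5. Courier goes to the north bank with crate K6 and crate M1.  [the south bank: crate K3, crate K5, crate R2, crate R4 | the north bank: crate K2, crate K6, crate M1, crate M2, crate M3]
6. Courier goes back to the south bank with crate M2 and crate M3.  [the south bank: crate K3, crate K5, crate M2, crate M3, crate R2, crate R4 | the north bank: crate K2, crate K6, crate M1]
7. Courier goes to the north bank with crate K3 and crate R4.  [the south bank: crate K5, crate M2, crate M3, crate R2 | the north bank: crate K2, crate K3, crate K6, crate M1, crate R4]
8. Courier goes back to the south bank alone.  [the south bank: crate K5, crate M2, crate M3, crate R2 | the north bank: crate K2, crate K3, crate K6, crate M1, crate R4]
9. Courier goes to the north bank with crate K5 and crate R2.  [the south bank: crate M2, crate M3 | the north bank: crate K2, crate K3, crate K5, crate K6, crate M1, crate R2, crate R4]
10. Courier goes back to the south bank alone.  [the south bank: crate M2, crate M3 | the north bank: crate K2, crate K3, crate K5, crate K6, crate M1, crate R2, crate R4]
11. Courier goes to the north bank with crate M2 and crate M3.  [the south bank: — | the north bank: crate K2, crate K3, crate K5, crate K6, crate M1, crate M2, crate M3, crate R2, crate R4]

11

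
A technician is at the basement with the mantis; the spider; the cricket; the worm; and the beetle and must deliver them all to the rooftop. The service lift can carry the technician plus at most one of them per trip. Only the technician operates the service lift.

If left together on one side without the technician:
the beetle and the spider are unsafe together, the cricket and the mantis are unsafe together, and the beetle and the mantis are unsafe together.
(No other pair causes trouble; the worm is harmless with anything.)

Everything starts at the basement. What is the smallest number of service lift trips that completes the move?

impossible

Whatever the first load, the items left behind include a forbidden pair without the technician. No opening move is safe, so no plan exists.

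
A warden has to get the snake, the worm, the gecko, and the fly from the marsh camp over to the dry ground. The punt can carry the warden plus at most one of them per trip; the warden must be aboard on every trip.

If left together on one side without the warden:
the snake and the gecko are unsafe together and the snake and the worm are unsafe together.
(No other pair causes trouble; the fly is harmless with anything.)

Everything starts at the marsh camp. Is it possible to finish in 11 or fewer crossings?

Yes

Yes — this plan uses 9 crossings (≤ 11):
1. Warden goes to the dry ground with the snake.
2. Warden goes back to the marsh camp alone.
3. Warden goes to the dry ground with the worm.
4. Warden goes back to the marsh camp with the snake.
5. Warden goes to the dry ground with the gecko.
6. Warden goes back to the marsh camp alone.
7. Warden goes to the dry ground with the fly.
8. Warden goes back to the marsh camp alone.
9. Warden goes to the dry ground with the snake.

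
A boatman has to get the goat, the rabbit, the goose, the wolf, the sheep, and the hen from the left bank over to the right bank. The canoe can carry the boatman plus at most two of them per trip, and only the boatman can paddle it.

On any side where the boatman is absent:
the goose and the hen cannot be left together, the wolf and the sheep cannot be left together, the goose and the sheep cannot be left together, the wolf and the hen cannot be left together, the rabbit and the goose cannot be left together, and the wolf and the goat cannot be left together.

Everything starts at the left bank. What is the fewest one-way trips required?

7

Counting alone: the boatman can take at most 2 across per trip to the right bank, so moving all 6 needs at least 3 loaded trips out, with a return between consecutive ones — at least 5 crossings.
The safety rule pushes this higher. Following every safe sequence of crossings, the most of the 6 that can be at the right bank as the canoe arrives there on crossing 5 is 4 — never all 6.
So no plan with fewer than 7 crossings exists, and this one achieves 7:
1. Boatman goes to the right bank with the goose and the wolf.
2. Boatman goes back to the left bank alone.
3. Boatman goes to the right bank with the goat and the rabbit.
4. Boatman goes back to the left bank with the goose and the wolf.
5. Boatman goes to the right bank with the hen and the sheep.
6. Boatman goes back to the left bank alone.
7. Boatman goes to the right bank with the goose and the wolf.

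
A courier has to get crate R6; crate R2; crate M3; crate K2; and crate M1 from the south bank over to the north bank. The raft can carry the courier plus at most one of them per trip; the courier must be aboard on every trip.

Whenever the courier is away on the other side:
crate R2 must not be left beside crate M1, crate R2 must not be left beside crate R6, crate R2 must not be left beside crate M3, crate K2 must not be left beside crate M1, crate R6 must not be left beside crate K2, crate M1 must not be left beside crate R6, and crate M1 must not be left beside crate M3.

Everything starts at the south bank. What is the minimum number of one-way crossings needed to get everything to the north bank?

Whatever the first load, the items left behind include a forbidden pair without the courier. No opening move is safe, so no plan exists.

impossible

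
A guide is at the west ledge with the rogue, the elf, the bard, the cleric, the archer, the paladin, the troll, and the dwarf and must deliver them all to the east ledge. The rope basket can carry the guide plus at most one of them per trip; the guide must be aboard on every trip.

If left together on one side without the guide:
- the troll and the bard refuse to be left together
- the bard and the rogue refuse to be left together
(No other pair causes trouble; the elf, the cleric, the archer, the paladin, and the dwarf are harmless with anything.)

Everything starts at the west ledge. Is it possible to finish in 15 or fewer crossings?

Counting alone: the guide can take at most 1 across per trip to the east ledge, so moving all 8 needs at least 8 loaded trips out, with a return between consecutive ones — at least 15 crossings.
The safety rule pushes this higher. Following every safe sequence of crossings, the most of the 8 that can be at the east ledge as the rope basket arrives there on crossing 15 is 7 — never all 8.
So the move cannot be finished within 15 crossings. (The shortest complete plan takes 17:)
1. Guide goes to the east ledge with the bard.
2. Guide goes back to the west ledge alone.
3. Guide goes to the east ledge with the rogue.
4. Guide goes back to the west ledge with the bard.
5. Guide goes to the east ledge with the troll.
6. Guide goes back to the west ledge alone.
7. Guide goes to the east ledge with the elf.
8. Guide goes back to the west ledge alone.
9. Guide goes to the east ledge with the cleric.
10. Guide goes back to the west ledge alone.
11. Guide goes to the east ledge with the archer.
12. Guide goes back to the west ledge alone.
13. Guide goes to the east ledge with the paladin.
14. Guide goes back to the west ledge alone.
15. Guide goes to the east ledge with the dwarf.
16. Guide goes back to the west ledge alone.
17. Guide goes to the east ledge with the bard.

No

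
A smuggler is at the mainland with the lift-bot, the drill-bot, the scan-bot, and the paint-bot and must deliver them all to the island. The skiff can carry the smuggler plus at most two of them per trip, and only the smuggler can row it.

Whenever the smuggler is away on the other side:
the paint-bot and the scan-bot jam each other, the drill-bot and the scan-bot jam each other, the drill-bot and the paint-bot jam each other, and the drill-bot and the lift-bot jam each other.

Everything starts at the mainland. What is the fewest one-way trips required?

Counting alone: the smuggler can take at most 2 across per trip to the island, so moving all 4 needs at least 2 loaded trips out, with a return between consecutive ones — at least 3 crossings.
The safety rule pushes this higher. Following every safe sequence of crossings, the most of the 4 that can be at the island as the skiff arrives there on crossing 3 is 3 — never all 4.
So no plan with fewer than 5 crossings exists, and this one achieves 5:
1. Smuggler goes to the island with the drill-bot and the scan-bot.  [the mainland: the lift-bot, the paint-bot | the island: the drill-bot, the scan-bot]
2. Smuggler goes back to the mainland with the drill-bot.  [the mainland: the drill-bot, the lift-bot, the paint-bot | the island: the scan-bot]
3. Smuggler goes to the island with the drill-bot and the lift-bot.  [the mainland: the paint-bot | the island: the drill-bot, the lift-bot, the scan-bot]
4. Smuggler goes back to the mainland with the drill-bot.  [the mainland: the drill-bot, the paint-bot | the island: the lift-bot, the scan-bot]
5. Smuggler goes to the island with the drill-bot and the paint-bot.  [the mainland: — | the island: the drill-bot, the lift-bot, the paint-bot, the scan-bot]

5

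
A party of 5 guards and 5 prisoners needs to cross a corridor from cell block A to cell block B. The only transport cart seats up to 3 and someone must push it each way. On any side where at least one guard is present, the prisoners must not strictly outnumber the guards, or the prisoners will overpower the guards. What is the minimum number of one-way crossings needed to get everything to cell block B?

Counting alone: each trip to cell block B takes at most 3 across and each return brings at least 1 back, so after t trips out (and t−1 returns) at most 3t − (t−1) of the 10 are across; that first reaches 10 at t = 5, so at least 9 crossings are needed.
The safety rule pushes this higher. Following every safe sequence of crossings, the most of the 10 that can be at cell block B as the transport cart arrives there on crossing 9 is 9 — never all 10.
So no plan with fewer than 11 crossings exists, and this one achieves 11:
1. 2 prisoners → cell block B.  (cell block A: 5G 3P; cell block B: 0G 2P)
2. 1 prisoner ← cell block A.  (cell block A: 5G 4P; cell block B: 0G 1P)
3. 3 prisoners → cell block B.  (cell block A: 5G 1P; cell block B: 0G 4P)
4. 1 prisoner ← cell block A.  (cell block A: 5G 2P; cell block B: 0G 3P)
5. 3 guards → cell block B.  (cell block A: 2G 2P; cell block B: 3G 3P)
6. 1 guard and 1 prisoner ← cell block A.  (cell block A: 3G 3P; cell block B: 2G 2P)
7. 3 guards → cell block B.  (cell block A: 0G 3P; cell block B: 5G 2P)
8. 1 prisoner ← cell block A.  (cell block A: 0G 4P; cell block B: 5G 1P)
9. 2 prisoners → cell block B.  (cell block A: 0G 2P; cell block B: 5G 3P)
10. 1 prisoner ← cell block A.  (cell block A: 0G 3P; cell block B: 5G 2P)
11. 3 prisoners → cell block B.  (cell block A: 0G 0P; cell block B: 5G 5P)

11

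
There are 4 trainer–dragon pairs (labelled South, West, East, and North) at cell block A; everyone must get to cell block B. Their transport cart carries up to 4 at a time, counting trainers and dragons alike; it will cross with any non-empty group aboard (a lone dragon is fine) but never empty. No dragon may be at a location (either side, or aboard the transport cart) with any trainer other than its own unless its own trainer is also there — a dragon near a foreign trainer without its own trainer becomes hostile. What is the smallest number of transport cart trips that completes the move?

5

Counting alone: each trip to cell block B takes at most 4 across and each return brings at least 1 back, so after t trips out (and t−1 returns) at most 4t − (t−1) of the 8 are across; that first reaches 8 at t = 3, so at least 5 crossings are needed.
The plan below uses exactly 5 crossings, so it is optimal:
1. dragon South and trainer South cross → cell block B.
2. trainer South crosses ← cell block A.
3. trainer East, trainer North, trainer South, and trainer West cross → cell block B.
4. dragon South crosses ← cell block A.
5. dragon East, dragon North, dragon South, and dragon West cross → cell block B.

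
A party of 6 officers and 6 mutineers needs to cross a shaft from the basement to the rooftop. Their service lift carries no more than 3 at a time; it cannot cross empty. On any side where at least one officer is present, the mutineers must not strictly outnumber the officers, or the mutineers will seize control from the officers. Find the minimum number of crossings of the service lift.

impossible

Following every safe sequence of crossings from the start, the most of the 12 that can be at the rooftop as the service lift arrives there on crossings 1, 3, 5 is 3, 5, 6 respectively; the best ever achieved is 6 of 12.
From crossing 7 on, no configuration arises that was not already reachable earlier: only 17 distinct safe configurations (who is on which side, and where the service lift is) can ever be reached, none of them has everyone across, and every continuation just revisits them. They are: 0 officers + 0 mutineers across (service lift back at the start); 0 officers + 1 mutineer across (service lift there); 0 officers + 1 mutineer across (service lift back at the start); 0 officers + 2 mutineers across (service lift there); 0 officers + 2 mutineers across (service lift back at the start); 0 officers + 3 mutineers across (service lift there); 0 officers + 3 mutineers across (service lift back at the start); 0 officers + 4 mutineers across (service lift there); 0 officers + 4 mutineers across (service lift back at the start); 0 officers + 5 mutineers across (service lift there); 0 officers + 5 mutineers across (service lift back at the start); 0 officers + 6 mutineers across (service lift there); 1 officer + 1 mutineer across (service lift there); 1 officer + 1 mutineer across (service lift back at the start); 2 officers + 2 mutineers across (service lift there); 2 officers + 2 mutineers across (service lift back at the start); 3 officers + 3 mutineers across (service lift there). So no valid plan exists.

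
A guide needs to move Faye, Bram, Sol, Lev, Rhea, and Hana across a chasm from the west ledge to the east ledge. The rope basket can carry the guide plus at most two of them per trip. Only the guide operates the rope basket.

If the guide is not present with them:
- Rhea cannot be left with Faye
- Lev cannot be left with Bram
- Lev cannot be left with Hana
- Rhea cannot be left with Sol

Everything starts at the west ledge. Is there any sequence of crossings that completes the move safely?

1. Guide goes to the east ledge with Lev and Rhea.  [the west ledge: Bram, Faye, Hana, Sol | the east ledge: Lev, Rhea]
2. Guide goes back to the west ledge alone.  [the west ledge: Bram, Faye, Hana, Sol | the east ledge: Lev, Rhea]
3. Guide goes to the east ledge with Bram and Faye.  [the west ledge: Hana, Sol | the east ledge: Bram, Faye, Lev, Rhea]
4. Guide goes back to the west ledge with Lev and Rhea.  [the west ledge: Hana, Lev, Rhea, Sol | the east ledge: Bram, Faye]
5. Guide goes to the east ledge with Hana and Sol.  [the west ledge: Lev, Rhea | the east ledge: Bram, Faye, Hana, Sol]
6. Guide goes back to the west ledge alone.  [the west ledge: Lev, Rhea | the east ledge: Bram, Faye, Hana, Sol]
7. Guide goes to the east ledge with Lev and Rhea.  [the west ledge: — | the east ledge: Bram, Faye, Hana, Lev, Rhea, Sol]

Yes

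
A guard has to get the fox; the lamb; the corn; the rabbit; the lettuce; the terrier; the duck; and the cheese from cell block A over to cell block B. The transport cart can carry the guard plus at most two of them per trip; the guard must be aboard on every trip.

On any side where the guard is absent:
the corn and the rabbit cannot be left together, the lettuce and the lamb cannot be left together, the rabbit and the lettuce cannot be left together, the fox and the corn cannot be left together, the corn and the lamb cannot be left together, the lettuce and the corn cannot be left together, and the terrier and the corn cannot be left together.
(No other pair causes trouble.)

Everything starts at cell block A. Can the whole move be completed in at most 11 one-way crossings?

No

Counting alone: the guard can take at most 2 across per trip to cell block B, so moving all 8 needs at least 4 loaded trips out, with a return between consecutive ones — at least 7 crossings.
The safety rule pushes this higher. Following every safe sequence of crossings, the most of the 8 that can be at cell block B as the transport cart arrives there on crossings 7, 9, 11 is 5, 6, 7 respectively — never all 8.
So the move cannot be finished within 11 crossings. (The shortest complete plan takes 13:)
1. Guard goes to cell block B with the corn and the lettuce.
2. Guard goes back to cell block A with the corn.
3. Guard goes to cell block B with the corn and the fox.
4. Guard goes back to cell block A with the corn.
5. Guard goes to cell block B with the corn and the terrier.
6. Guard goes back to cell block A with the corn.
7. Guard goes to cell block B with the lamb and the rabbit.
8. Guard goes back to cell block A with the lettuce.
9. Guard goes to cell block B with the corn and the duck.
10. Guard goes back to cell block A with the corn.
11. Guard goes to cell block B with the cheese and the corn.
12. Guard goes back to cell block A with the corn.
13. Guard goes to cell block B with the corn and the lettuce.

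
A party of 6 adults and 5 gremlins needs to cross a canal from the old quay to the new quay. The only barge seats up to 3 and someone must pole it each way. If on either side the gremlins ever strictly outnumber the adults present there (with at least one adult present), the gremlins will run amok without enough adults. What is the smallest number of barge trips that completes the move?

Counting alone: each trip to the new quay takes at most 3 across and each return brings at least 1 back, so after t trips out (and t−1 returns) at most 3t − (t−1) of the 11 are across; that first reaches 11 at t = 5, so at least 9 crossings are needed.
The plan below uses exactly 9 crossings, so it is optimal:
1. 3 gremlins → the new quay.  (the old quay: 6A 2G; the new quay: 0A 3G)
2. 1 gremlin ← the old quay.  (the old quay: 6A 3G; the new quay: 0A 2G)
3. 3 adults → the new quay.  (the old quay: 3A 3G; the new quay: 3A 2G)
4. 1 adult ← the old quay.  (the old quay: 4A 3G; the new quay: 2A 2G)
5. 2 adults and 1 gremlin → the new quay.  (the old quay: 2A 2G; the new quay: 4A 3G)
6. 1 adult ← the old quay.  (the old quay: 3A 2G; the new quay: 3A 3G)
7. 2 adults and 1 gremlin → the new quay.  (the old quay: 1A 1G; the new quay: 5A 4G)
8. 1 adult ← the old quay.  (the old quay: 2A 1G; the new quay: 4A 4G)
9. 2 adults and 1 gremlin → the new quay.  (the old quay: 0A 0G; the new quay: 6A 5G)

9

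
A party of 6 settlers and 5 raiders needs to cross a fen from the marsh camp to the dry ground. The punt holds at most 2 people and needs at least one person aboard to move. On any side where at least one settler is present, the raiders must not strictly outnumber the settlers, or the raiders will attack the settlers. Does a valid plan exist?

Yes

1. 2 raiders → the dry ground.  (the marsh camp: 6S 3R; the dry ground: 0S 2R)
2. 1 raider ← the marsh camp.  (the marsh camp: 6S 4R; the dry ground: 0S 1R)
3. 2 raiders → the dry ground.  (the marsh camp: 6S 2R; the dry ground: 0S 3R)
4. 1 raider ← the marsh camp.  (the marsh camp: 6S 3R; the dry ground: 0S 2R)
5. 2 settlers → the dry ground.  (the marsh camp: 4S 3R; the dry ground: 2S 2R)
6. 1 raider ← the marsh camp.  (the marsh camp: 4S 4R; the dry ground: 2S 1R)
7. 1 settler and 1 raider → the dry ground.  (the marsh camp: 3S 3R; the dry ground: 3S 2R)
8. 1 settler ← the marsh camp.  (the marsh camp: 4S 3R; the dry ground: 2S 2R)
9. 1 settler and 1 raider → the dry ground.  (the marsh camp: 3S 2R; the dry ground: 3S 3R)
10. 1 raider ← the marsh camp.  (the marsh camp: 3S 3R; the dry ground: 3S 2R)
11. 1 settler and 1 raider → the dry ground.  (the marsh camp: 2S 2R; the dry ground: 4S 3R)
12. 1 settler ← the marsh camp.  (the marsh camp: 3S 2R; the dry ground: 3S 3R)
13. 1 settler and 1 raider → the dry ground.  (the marsh camp: 2S 1R; the dry ground: 4S 4R)
14. 1 raider ← the marsh camp.  (the marsh camp: 2S 2R; the dry ground: 4S 3R)
15. 1 settler and 1 raider → the dry ground.  (the marsh camp: 1S 1R; the dry ground: 5S 4R)
16. 1 settler ← the marsh camp.  (the marsh camp: 2S 1R; the dry ground: 4S 4R)
17. 1 settler and 1 raider → the dry ground.  (the marsh camp: 1S 0R; the dry ground: 5S 5R)
18. 1 raider ← the marsh camp.  (the marsh camp: 1S 1R; the dry ground: 5S 4R)
19. 1 settler and 1 raider → the dry ground.  (the marsh camp: 0S 0R; the dry ground: 6S 5R)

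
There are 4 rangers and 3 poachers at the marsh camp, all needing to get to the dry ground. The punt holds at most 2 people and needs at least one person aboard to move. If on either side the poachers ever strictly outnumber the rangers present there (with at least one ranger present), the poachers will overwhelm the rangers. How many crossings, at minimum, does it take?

11

Counting alone: each trip to the dry ground takes at most 2 across and each return brings at least 1 back, so after t trips out (and t−1 returns) at most 2t − (t−1) of the 7 are across; that first reaches 7 at t = 6, so at least 11 crossings are needed.
The plan below uses exactly 11 crossings, so it is optimal:
1. 2 poachers → the dry ground.  (the marsh camp: 4R 1P; the dry ground: 0R 2P)
2. 1 poacher ← the marsh camp.  (the marsh camp: 4R 2P; the dry ground: 0R 1P)
3. 2 poachers → the dry ground.  (the marsh camp: 4R 0P; the dry ground: 0R 3P)
4. 1 poacher ← the marsh camp.  (the marsh camp: 4R 1P; the dry ground: 0R 2P)
5. 2 rangers → the dry ground.  (the marsh camp: 2R 1P; the dry ground: 2R 2P)
6. 1 poacher ← the marsh camp.  (the marsh camp: 2R 2P; the dry ground: 2R 1P)
7. 1 ranger and 1 poacher → the dry ground.  (the marsh camp: 1R 1P; the dry ground: 3R 2P)
8. 1 ranger ← the marsh camp.  (the marsh camp: 2R 1P; the dry ground: 2R 2P)
9. 1 ranger and 1 poacher → the dry ground.  (the marsh camp: 1R 0P; the dry ground: 3R 3P)
10. 1 poacher ← the marsh camp.  (the marsh camp: 1R 1P; the dry ground: 3R 2P)
11. 1 ranger and 1 poacher → the dry ground.  (the marsh camp: 0R 0P; the dry ground: 4R 3P)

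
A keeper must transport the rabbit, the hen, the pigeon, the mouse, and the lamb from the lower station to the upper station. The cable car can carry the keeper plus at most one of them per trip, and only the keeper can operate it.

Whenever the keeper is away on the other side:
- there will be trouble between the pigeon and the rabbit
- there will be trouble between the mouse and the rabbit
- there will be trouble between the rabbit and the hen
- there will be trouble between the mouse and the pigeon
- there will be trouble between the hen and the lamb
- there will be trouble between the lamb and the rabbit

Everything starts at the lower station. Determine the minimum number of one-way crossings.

impossible

Whatever the first load, the items left behind include a forbidden pair without the keeper. No opening move is safe, so no plan exists.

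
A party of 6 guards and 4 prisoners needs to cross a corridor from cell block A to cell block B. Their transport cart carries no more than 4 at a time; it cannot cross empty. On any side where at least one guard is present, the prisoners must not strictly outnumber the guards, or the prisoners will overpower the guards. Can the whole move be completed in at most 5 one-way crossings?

Yes

Yes — this plan uses 5 crossings (≤ 5):
1. 4 prisoners → cell block B.  (cell block A: 6G 0P; cell block B: 0G 4P)
2. 1 prisoner ← cell block A.  (cell block A: 6G 1P; cell block B: 0G 3P)
3. 4 guards → cell block B.  (cell block A: 2G 1P; cell block B: 4G 3P)
4. 1 prisoner ← cell block A.  (cell block A: 2G 2P; cell block B: 4G 2P)
5. 2 guards and 2 prisoners → cell block B.  (cell block A: 0G 0P; cell block B: 6G 4P)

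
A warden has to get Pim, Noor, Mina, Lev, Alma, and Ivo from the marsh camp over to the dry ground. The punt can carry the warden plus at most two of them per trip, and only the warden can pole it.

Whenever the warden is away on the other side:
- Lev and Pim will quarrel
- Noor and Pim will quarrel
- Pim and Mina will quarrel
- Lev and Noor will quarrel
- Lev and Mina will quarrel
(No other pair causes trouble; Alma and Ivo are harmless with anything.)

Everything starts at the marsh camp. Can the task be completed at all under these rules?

Yes

1. Warden goes to the dry ground with Lev and Pim.
2. Warden goes back to the marsh camp with Pim.
3. Warden goes to the dry ground with Alma and Pim.
4. Warden goes back to the marsh camp with Pim.
5. Warden goes to the dry ground with Ivo and Pim.
6. Warden goes back to the marsh camp with Pim.
7. Warden goes to the dry ground with Mina and Noor.
8. Warden goes back to the marsh camp with Lev.
9. Warden goes to the dry ground with Lev and Pim.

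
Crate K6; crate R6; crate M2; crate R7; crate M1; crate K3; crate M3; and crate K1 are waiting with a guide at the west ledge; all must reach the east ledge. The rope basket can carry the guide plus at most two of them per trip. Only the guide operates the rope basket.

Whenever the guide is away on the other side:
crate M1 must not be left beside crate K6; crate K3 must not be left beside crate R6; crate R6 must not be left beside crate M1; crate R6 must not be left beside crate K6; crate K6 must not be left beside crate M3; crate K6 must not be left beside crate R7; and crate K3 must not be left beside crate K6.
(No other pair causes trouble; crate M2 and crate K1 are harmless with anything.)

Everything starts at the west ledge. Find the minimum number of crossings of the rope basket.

13

Counting alone: the guide can take at most 2 across per trip to the east ledge, so moving all 8 needs at least 4 loaded trips out, with a return between consecutive ones — at least 7 crossings.
The safety rule pushes this higher. Following every safe sequence of crossings, the most of the 8 that can be at the east ledge as the rope basket arrives there on crossings 7, 9, 11 is 5, 6, 7 respectively — never all 8.
So no plan with fewer than 13 crossings exists, and this one achieves 13:
1. Guide goes to the east ledge with crate K6 and crate R6.  [the west ledge: crate K1, crate K3, crate M1, crate M2, crate M3, crate R7 | the east ledge: crate K6, crate R6]
2. Guide goes back to the west ledge with crate K6.  [the west ledge: crate K1, crate K3, crate K6, crate M1, crate M2, crate M3, crate R7 | the east ledge: crate R6]
3. Guide goes to the east ledge with crate K6 and crate M2.  [the west ledge: crate K1, crate K3, crate M1, crate M3, crate R7 | the east ledge: crate K6, crate M2, crate R6]
4. Guide goes back to the west ledge with crate K6.  [the west ledge: crate K1, crate K3, crate K6, crate M1, crate M3, crate R7 | the east ledge: crate M2, crate R6]
5. Guide goes to the east ledge with crate K6 and crate R7.  [the west ledge: crate K1, crate K3, crate M1, crate M3 | the east ledge: crate K6, crate M2, crate R6, crate R7]
6. Guide goes back to the west ledge with crate K6.  [the west ledge: crate K1, crate K3, crate K6, crate M1, crate M3 | the east ledge: crate M2, crate R6, crate R7]
7. Guide goes to the east ledge with crate K6 and crate M3.  [the west ledge: crate K1, crate K3, crate M1 | the east ledge: crate K6, crate M2, crate M3, crate R6, crate R7]
8. Guide goes back to the west ledge with crate K6.  [the west ledge: crate K1, crate K3, crate K6, crate M1 | the east ledge: crate M2, crate M3, crate R6, crate R7]
9. Guide goes to the east ledge with crate K1 and crate K6.  [the west ledge: crate K3, crate M1 | the east ledge: crate K1, crate K6, crate M2, crate M3, crate R6, crate R7]
10. Guide goes back to the west ledge with crate K6.  [the west ledge: crate K3, crate K6, crate M1 | the east ledge: crate K1, crate M2, crate M3, crate R6, crate R7]
11. Guide goes to the east ledge with crate K3 and crate M1.  [the west ledge: crate K6 | the east ledge: crate K1, crate K3, crate M1, crate M2, crate M3, crate R6, crate R7]
12. Guide goes back to the west ledge with crate R6.  [the west ledge: crate K6, crate R6 | the east ledge: crate K1, crate K3, crate M1, crate M2, crate M3, crate R7]
13. Guide goes to the east ledge with crate K6 and crate R6.  [the west ledge: — | the east ledge: crate K1, crate K3, crate K6, crate M1, crate M2, crate M3, crate R6, crate R7]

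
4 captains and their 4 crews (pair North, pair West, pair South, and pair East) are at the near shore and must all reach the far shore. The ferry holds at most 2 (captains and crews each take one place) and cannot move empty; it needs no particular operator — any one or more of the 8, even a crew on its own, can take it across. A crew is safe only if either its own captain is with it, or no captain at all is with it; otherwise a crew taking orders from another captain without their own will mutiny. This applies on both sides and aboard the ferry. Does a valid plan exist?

Following every safe sequence of crossings from the start, the most of the 8 that can be at the far shore as the ferry arrives there on crossings 1, 3, 5 is 2, 3, 4 respectively; the best ever achieved is 4 of 8.
From crossing 7 on, no configuration arises that was not already reachable earlier: only 44 distinct safe configurations (who is on which side, and where the ferry is) can ever be reached, none of them has everyone across, and every continuation just revisits them. So no valid plan exists.

No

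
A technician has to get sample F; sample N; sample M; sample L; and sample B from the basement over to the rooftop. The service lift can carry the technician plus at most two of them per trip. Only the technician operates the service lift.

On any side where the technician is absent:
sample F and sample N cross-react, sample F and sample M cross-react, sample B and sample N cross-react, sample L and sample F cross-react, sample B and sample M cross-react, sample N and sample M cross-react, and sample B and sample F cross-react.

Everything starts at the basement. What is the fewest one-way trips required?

Whatever the first load, the items left behind include a forbidden pair without the technician. No opening move is safe, so no plan exists.

impossible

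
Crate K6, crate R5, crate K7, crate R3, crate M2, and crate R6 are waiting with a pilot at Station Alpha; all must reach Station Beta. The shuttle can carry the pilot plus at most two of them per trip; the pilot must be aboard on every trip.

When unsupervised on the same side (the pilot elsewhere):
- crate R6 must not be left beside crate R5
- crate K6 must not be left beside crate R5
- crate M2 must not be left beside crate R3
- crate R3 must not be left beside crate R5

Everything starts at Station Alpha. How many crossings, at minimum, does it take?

7

Counting alone: the pilot can take at most 2 across per trip to Station Beta, so moving all 6 needs at least 3 loaded trips out, with a return between consecutive ones — at least 5 crossings.
The safety rule pushes this higher. Following every safe sequence of crossings, the most of the 6 that can be at Station Beta as the shuttle arrives there on crossing 5 is 5 — never all 6.
So no plan with fewer than 7 crossings exists, and this one achieves 7:
1. Pilot goes to Station Beta with crate R3 and crate R5.
2. Pilot goes back to Station Alpha with crate R5.
3. Pilot goes to Station Beta with crate K6 and crate R5.
4. Pilot goes back to Station Alpha with crate R5.
5. Pilot goes to Station Beta with crate K7 and crate R6.
6. Pilot goes back to Station Alpha alone.
7. Pilot goes to Station Beta with crate M2 and crate R5.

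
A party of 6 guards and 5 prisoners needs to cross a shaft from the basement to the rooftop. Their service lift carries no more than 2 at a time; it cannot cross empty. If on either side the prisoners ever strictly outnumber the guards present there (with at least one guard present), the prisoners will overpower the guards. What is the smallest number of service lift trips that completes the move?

19

Counting alone: each trip to the rooftop takes at most 2 across and each return brings at least 1 back, so after t trips out (and t−1 returns) at most 2t − (t−1) of the 11 are across; that first reaches 11 at t = 10, so at least 19 crossings are needed.
The plan below uses exactly 19 crossings, so it is optimal:
1. 2 prisoners → the rooftop.  (the basement: 6G 3P; the rooftop: 0G 2P)
2. 1 prisoner ← the basement.  (the basement: 6G 4P; the rooftop: 0G 1P)
3. 2 prisoners → the rooftop.  (the basement: 6G 2P; the rooftop: 0G 3P)
4. 1 prisoner ← the basement.  (the basement: 6G 3P; the rooftop: 0G 2P)
5. 2 guards → the rooftop.  (the basement: 4G 3P; the rooftop: 2G 2P)
6. 1 prisoner ← the basement.  (the basement: 4G 4P; the rooftop: 2G 1P)
7. 1 guard and 1 prisoner → the rooftop.  (the basement: 3G 3P; the rooftop: 3G 2P)
8. 1 guard ← the basement.  (the basement: 4G 3P; the rooftop: 2G 2P)
9. 1 guard and 1 prisoner → the rooftop.  (the basement: 3G 2P; the rooftop: 3G 3P)
10. 1 prisoner ← the basement.  (the basement: 3G 3P; the rooftop: 3G 2P)
11. 1 guard and 1 prisoner → the rooftop.  (the basement: 2G 2P; the rooftop: 4G 3P)
12. 1 guard ← the basement.  (the basement: 3G 2P; the rooftop: 3G 3P)
13. 1 guard and 1 prisoner → the rooftop.  (the basement: 2G 1P; the rooftop: 4G 4P)
14. 1 prisoner ← the basement.  (the basement: 2G 2P; the rooftop: 4G 3P)
15. 1 guard and 1 prisoner → the rooftop.  (the basement: 1G 1P; the rooftop: 5G 4P)
16. 1 guard ← the basement.  (the basement: 2G 1P; the rooftop: 4G 4P)
17. 1 guard and 1 prisoner → the rooftop.  (the basement: 1G 0P; the rooftop: 5G 5P)
18. 1 prisoner ← the basement.  (the basement: 1G 1P; the rooftop: 5G 4P)
19. 1 guard and 1 prisoner → the rooftop.  (the basement: 0G 0P; the rooftop: 6G 5P)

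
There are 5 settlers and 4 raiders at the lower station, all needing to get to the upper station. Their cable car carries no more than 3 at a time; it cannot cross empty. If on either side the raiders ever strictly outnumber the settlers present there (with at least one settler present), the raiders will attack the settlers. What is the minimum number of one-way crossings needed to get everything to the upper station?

Counting alone: each trip to the upper station takes at most 3 across and each return brings at least 1 back, so after t trips out (and t−1 returns) at most 3t − (t−1) of the 9 are across; that first reaches 9 at t = 4, so at least 7 crossings are needed.
The plan below uses exactly 7 crossings, so it is optimal:
1. 3 raiders → the upper station.  (the lower station: 5S 1R; the upper station: 0S 3R)
2. 1 raider ← the lower station.  (the lower station: 5S 2R; the upper station: 0S 2R)
3. 3 settlers → the upper station.  (the lower station: 2S 2R; the upper station: 3S 2R)
4. 1 settler ← the lower station.  (the lower station: 3S 2R; the upper station: 2S 2R)
5. 2 settlers and 1 raider → the upper station.  (the lower station: 1S 1R; the upper station: 4S 3R)
6. 1 settler ← the lower station.  (the lower station: 2S 1R; the upper station: 3S 3R)
7. 2 settlers and 1 raider → the upper station.  (the lower station: 0S 0R; the upper station: 5S 4R)

7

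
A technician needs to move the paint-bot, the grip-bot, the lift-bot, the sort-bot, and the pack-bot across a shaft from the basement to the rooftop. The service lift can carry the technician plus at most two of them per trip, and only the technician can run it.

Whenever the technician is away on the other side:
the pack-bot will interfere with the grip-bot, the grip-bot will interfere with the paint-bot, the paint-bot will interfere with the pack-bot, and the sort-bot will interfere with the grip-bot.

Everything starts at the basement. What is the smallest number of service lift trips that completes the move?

7

Counting alone: the technician can take at most 2 across per trip to the rooftop, so moving all 5 needs at least 3 loaded trips out, with a return between consecutive ones — at least 5 crossings.
The safety rule pushes this higher. Following every safe sequence of crossings, the most of the 5 that can be at the rooftop as the service lift arrives there on crossing 5 is 4 — never all 5.
So no plan with fewer than 7 crossings exists, and this one achieves 7:
1. Technician goes to the rooftop with the grip-bot and the paint-bot.  [the basement: the lift-bot, the pack-bot, the sort-bot | the rooftop: the grip-bot, the paint-bot]
2. Technician goes back to the basement with the paint-bot.  [the basement: the lift-bot, the pack-bot, the paint-bot, the sort-bot | the rooftop: the grip-bot]
3. Technician goes to the rooftop with the lift-bot and the paint-bot.  [the basement: the pack-bot, the sort-bot | the rooftop: the grip-bot, the lift-bot, the paint-bot]
4. Technician goes back to the basement with the paint-bot.  [the basement: the pack-bot, the paint-bot, the sort-bot | the rooftop: the grip-bot, the lift-bot]
5. Technician goes to the rooftop with the paint-bot and the sort-bot.  [the basement: the pack-bot | the rooftop: the grip-bot, the lift-bot, the paint-bot, the sort-bot]
6. Technician goes back to the basement with the grip-bot.  [the basement: the grip-bot, the pack-bot | the rooftop: the lift-bot, the paint-bot, the sort-bot]
7. Technician goes to the rooftop with the grip-bot and the pack-bot.  [the basement: — | the rooftop: the grip-bot, the lift-bot, the pack-bot, the paint-bot, the sort-bot]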